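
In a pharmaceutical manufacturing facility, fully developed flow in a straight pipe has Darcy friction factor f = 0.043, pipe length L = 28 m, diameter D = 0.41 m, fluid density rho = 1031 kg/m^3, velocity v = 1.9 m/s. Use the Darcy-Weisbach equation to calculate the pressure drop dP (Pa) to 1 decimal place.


dP = f * (L/D) * (rho*v^2/2)
dP = 0.043 * (28/0.41) * (1031*1.9^2/2)
L/D = 68.29268293
rho*v^2/2 = 1031*3.61/2 = 1860.955
dP = 0.043 * 68.29268293 * 1860.955
dP = 5464.9 Pa


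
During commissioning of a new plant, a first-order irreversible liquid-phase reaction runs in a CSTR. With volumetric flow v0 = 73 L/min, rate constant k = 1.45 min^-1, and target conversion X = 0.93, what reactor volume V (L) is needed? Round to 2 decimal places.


V = v0 * X / (k * (1 - X))
V = 73 * 0.93 / (1.45 * (1 - 0.93))
V = 67.89 / (1.45 * 0.07)
V = 67.89 / 0.1015
V = 668.87 L


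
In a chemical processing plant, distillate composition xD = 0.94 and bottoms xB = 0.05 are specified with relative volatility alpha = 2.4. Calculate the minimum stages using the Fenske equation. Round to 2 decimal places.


N_min = ln((xD*(1-xB))/(xB*(1-xD))) / ln(alpha)
Numerator inside ln: 0.893 / 0.003 = 297.666667
ln(297.666667) = 5.695974
ln(alpha) = ln(2.4) = 0.875469
N_min = 5.695974 / 0.875469 = 6.51


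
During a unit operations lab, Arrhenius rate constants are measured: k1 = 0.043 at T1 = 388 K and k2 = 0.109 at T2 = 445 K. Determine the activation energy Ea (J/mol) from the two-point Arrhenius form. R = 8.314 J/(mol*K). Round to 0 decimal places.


Ea = R * ln(k2/k1) / (1/T1 - 1/T2)
ln(k2/k1) = ln(0.109/0.043) = 0.9301478
1/T1 - 1/T2 = 1/388 - 1/445 = 0.000330128576
Ea = 8.314 * 0.9301478 / 0.000330128576
Ea = 23425 J/mol


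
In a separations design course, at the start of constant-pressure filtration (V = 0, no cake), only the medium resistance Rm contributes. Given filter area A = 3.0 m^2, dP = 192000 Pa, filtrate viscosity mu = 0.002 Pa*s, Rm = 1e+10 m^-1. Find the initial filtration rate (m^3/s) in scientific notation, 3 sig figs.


rate = A * dP / (mu * Rm)
rate = 3.0 * 192000 / (0.002 * 1e+10)
rate = 576000.0 / 2.000e+07
rate = 2.88e-02 m^3/s


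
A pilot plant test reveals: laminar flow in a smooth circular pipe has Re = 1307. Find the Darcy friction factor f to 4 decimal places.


f = 64 / Re
f = 64 / 1307
f = 0.0490


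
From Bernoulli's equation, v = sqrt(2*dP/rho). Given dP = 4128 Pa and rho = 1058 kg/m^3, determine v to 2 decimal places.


v = sqrt(2*dP/rho)
v = sqrt(2*4128/1058)
v = sqrt(7.803403)
v = 2.79 m/s


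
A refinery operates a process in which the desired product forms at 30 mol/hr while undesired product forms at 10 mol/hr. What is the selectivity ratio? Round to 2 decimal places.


S = desired product rate / undesired product rate
S = 30 / 10
S = 3.00


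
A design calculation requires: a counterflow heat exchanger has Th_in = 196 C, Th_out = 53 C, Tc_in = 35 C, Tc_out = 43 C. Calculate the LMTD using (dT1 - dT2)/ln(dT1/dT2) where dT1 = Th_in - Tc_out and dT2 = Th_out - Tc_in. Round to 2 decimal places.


dT1 = Th_in - Tc_out = 196 - 43 = 153
dT2 = Th_out - Tc_in = 53 - 35 = 18
LMTD = (dT1 - dT2) / ln(dT1/dT2)
LMTD = (153 - 18) / ln(153/18)
LMTD = 63.08 K


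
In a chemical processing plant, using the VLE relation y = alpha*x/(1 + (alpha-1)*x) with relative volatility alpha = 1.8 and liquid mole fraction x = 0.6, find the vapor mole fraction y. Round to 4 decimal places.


y = alpha*x / (1 + (alpha-1)*x)
y = 1.8*0.6 / (1 + (1.8-1)*0.6)
y = 1.08 / (1 + 0.48)
y = 1.08 / 1.48
y = 0.7297


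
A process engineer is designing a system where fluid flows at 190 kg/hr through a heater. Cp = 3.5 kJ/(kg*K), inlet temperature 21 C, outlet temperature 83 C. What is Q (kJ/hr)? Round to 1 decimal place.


Q = m_dot * Cp * (T2 - T1)
Q = 190 * 3.5 * (83 - 21)
Q = 190 * 3.5 * 62
Q = 41230.0 kJ/hr


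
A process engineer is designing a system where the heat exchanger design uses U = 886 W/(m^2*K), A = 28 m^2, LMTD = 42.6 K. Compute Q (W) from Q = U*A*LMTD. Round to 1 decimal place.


Q = U * A * LMTD
Q = 886 * 28 * 42.6
Q = 1056820.8 W


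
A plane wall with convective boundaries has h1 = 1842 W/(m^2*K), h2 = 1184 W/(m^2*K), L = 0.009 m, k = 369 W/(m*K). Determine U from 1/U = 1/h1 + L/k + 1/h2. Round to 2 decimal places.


1/U = 1/h1 + L/k + 1/h2
1/U = 1/1842 + 0.009/369 + 1/1184
1/U = 0.0005428882 + 2.43902e-05 + 0.0008445946
1/U = 0.001411873
U = 708.28 W/(m^2*K)


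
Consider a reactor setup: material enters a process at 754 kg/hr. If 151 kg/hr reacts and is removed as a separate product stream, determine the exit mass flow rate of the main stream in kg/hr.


Steady-state mass balance on the main outlet: F_out = F_in - F_removed
F_out = 754 - 151
F_out = 603 kg/hr


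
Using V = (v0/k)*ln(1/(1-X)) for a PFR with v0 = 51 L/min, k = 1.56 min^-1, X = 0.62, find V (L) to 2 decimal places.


V = (v0/k) * ln(1/(1-X))
V = (51/1.56) * ln(1/(1-0.62))
V = 32.692308 * ln(2.631579)
V = 32.692308 * 0.967584
V = 31.63 L


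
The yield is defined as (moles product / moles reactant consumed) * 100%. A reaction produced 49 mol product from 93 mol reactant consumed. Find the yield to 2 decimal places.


Yield = (moles product / moles consumed) * 100%
Yield = (49 / 93) * 100
Yield = 0.5269 * 100
Yield = 52.69%


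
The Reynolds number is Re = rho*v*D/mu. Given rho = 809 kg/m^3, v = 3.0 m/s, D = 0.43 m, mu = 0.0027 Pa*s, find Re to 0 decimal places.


Re = rho * v * D / mu
Re = 809 * 3.0 * 0.43 / 0.0027
Re = 1043.61 / 0.0027
Re = 386522


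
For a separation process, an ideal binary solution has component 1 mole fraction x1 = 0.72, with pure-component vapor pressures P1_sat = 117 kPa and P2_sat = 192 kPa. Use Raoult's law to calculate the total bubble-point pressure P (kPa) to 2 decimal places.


P = x1*P1_sat + x2*P2_sat
x2 = 1 - x1 = 1 - 0.72 = 0.28
P = 0.72*117 + 0.28*192
P = 84.24 + 53.76
P = 138.00 kPa


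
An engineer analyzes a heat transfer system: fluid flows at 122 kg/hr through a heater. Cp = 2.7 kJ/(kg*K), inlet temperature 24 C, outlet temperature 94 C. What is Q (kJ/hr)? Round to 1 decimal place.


Q = m_dot * Cp * (T2 - T1)
Q = 122 * 2.7 * (94 - 24)
Q = 122 * 2.7 * 70
Q = 23058.0 kJ/hr


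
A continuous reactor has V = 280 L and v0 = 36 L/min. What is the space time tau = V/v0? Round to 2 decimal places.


tau = V / v0
tau = 280 / 36
tau = 7.78 min


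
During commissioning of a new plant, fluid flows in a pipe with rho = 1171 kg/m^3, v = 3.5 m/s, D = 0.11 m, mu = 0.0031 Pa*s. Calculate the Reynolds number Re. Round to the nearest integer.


Re = rho * v * D / mu
Re = 1171 * 3.5 * 0.11 / 0.0031
Re = 450.835 / 0.0031
Re = 145431


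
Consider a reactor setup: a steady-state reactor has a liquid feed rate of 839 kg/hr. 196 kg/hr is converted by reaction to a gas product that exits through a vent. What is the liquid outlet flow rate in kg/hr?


Steady-state mass balance on the main outlet: F_out = F_in - F_removed
F_out = 839 - 196
F_out = 643 kg/hr


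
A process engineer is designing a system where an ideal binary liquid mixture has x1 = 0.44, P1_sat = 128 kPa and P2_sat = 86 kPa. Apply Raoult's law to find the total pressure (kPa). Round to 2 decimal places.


P = x1*P1_sat + x2*P2_sat
x2 = 1 - x1 = 1 - 0.44 = 0.56
P = 0.44*128 + 0.56*86
P = 56.32 + 48.16
P = 104.48 kPa


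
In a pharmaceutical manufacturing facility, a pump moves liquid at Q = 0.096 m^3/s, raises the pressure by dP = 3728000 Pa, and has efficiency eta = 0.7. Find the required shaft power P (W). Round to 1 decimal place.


P = Q * dP / eta
P = 0.096 * 3728000 / 0.7
P = 357888.0 / 0.7
P = 511268.6 W


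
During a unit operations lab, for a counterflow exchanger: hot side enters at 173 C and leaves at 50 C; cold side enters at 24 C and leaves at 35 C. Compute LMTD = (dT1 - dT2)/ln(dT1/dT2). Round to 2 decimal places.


dT1 = Th_in - Tc_out = 173 - 35 = 138
dT2 = Th_out - Tc_in = 50 - 24 = 26
LMTD = (dT1 - dT2) / ln(dT1/dT2)
LMTD = (138 - 26) / ln(138/26)
LMTD = 67.10 K


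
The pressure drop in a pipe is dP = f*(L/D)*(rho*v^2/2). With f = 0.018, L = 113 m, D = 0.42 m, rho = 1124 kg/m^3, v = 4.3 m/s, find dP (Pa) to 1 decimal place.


dP = f * (L/D) * (rho*v^2/2)
dP = 0.018 * (113/0.42) * (1124*4.3^2/2)
L/D = 269.04761905
rho*v^2/2 = 1124*18.49/2 = 10391.38
dP = 0.018 * 269.04761905 * 10391.38
dP = 50324.0 Pa


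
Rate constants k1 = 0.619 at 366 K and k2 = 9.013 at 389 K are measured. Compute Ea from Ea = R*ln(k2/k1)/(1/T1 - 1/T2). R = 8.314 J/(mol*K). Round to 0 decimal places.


Ea = R * ln(k2/k1) / (1/T1 - 1/T2)
ln(k2/k1) = ln(9.013/0.619) = 2.678318
1/T1 - 1/T2 = 1/366 - 1/389 = 0.00016154635
Ea = 8.314 * 2.678318 / 0.00016154635
Ea = 137840 J/mol


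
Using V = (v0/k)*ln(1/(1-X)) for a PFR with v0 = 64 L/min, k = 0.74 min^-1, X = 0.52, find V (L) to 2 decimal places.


V = (v0/k) * ln(1/(1-X))
V = (64/0.74) * ln(1/(1-0.52))
V = 86.486486 * ln(2.083333)
V = 86.486486 * 0.733969
V = 63.48 L


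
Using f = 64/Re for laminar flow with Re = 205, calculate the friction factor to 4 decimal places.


f = 64 / Re
f = 64 / 205
f = 0.3122


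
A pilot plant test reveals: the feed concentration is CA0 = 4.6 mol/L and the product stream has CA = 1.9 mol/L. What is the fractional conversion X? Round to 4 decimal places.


X = (CA0 - CA) / CA0
X = (4.6 - 1.9) / 4.6
X = 2.7 / 4.6
X = 0.5870


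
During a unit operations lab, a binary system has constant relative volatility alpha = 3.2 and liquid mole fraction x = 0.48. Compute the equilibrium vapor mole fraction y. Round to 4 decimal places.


y = alpha*x / (1 + (alpha-1)*x)
y = 3.2*0.48 / (1 + (3.2-1)*0.48)
y = 1.536 / (1 + 1.056)
y = 1.536 / 2.056
y = 0.7471


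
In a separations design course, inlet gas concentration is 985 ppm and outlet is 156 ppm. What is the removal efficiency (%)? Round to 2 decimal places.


Efficiency = (G_in - G_out) / G_in * 100%
Efficiency = (985 - 156) / 985 * 100
Efficiency = 829 / 985 * 100
Efficiency = 84.16%


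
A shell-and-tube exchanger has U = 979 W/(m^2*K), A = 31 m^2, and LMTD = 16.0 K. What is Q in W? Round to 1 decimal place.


Q = U * A * LMTD
Q = 979 * 31 * 16.0
Q = 485584.0 W


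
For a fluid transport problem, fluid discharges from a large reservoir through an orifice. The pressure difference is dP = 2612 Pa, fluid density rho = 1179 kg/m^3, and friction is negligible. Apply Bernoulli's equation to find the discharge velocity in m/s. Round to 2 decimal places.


v = sqrt(2*dP/rho)
v = sqrt(2*2612/1179)
v = sqrt(4.430874)
v = 2.10 m/s


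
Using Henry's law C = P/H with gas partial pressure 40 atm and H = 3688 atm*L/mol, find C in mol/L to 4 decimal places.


C = P / H
C = 40 / 3688
C = 0.0108 mol/L


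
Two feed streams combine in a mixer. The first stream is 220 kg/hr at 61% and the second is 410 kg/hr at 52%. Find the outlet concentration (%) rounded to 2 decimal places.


Mass balance on solute: F1*x1 + F2*x2 = F3*x3
F3 = F1 + F2 = 220 + 410 = 630 kg/hr
x3 = (F1*x1 + F2*x2)/F3
x3 = (220*0.61 + 410*0.52) / 630
x3 = 55.14%


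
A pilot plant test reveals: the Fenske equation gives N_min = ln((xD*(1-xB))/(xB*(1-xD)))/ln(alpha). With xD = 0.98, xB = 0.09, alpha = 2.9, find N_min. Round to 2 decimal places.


N_min = ln((xD*(1-xB))/(xB*(1-xD))) / ln(alpha)
Numerator inside ln: 0.8918 / 0.0018 = 495.444444
ln(495.444444) = 6.205455
ln(alpha) = ln(2.9) = 1.064711
N_min = 6.205455 / 1.064711 = 5.83


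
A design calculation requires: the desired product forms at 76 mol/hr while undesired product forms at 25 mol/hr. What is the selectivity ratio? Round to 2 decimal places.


S = desired product rate / undesired product rate
S = 76 / 25
S = 3.04


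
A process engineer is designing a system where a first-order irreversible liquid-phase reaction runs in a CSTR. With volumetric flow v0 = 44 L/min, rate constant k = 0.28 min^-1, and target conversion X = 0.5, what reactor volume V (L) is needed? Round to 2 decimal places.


V = v0 * X / (k * (1 - X))
V = 44 * 0.5 / (0.28 * (1 - 0.5))
V = 22.0 / (0.28 * 0.5)
V = 22.0 / 0.14
V = 157.14 L


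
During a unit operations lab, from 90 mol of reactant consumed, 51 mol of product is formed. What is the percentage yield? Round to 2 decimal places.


Yield = (moles product / moles consumed) * 100%
Yield = (51 / 90) * 100
Yield = 0.5667 * 100
Yield = 56.67%


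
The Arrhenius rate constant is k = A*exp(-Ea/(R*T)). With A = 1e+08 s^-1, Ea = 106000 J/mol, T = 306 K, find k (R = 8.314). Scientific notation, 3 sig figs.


k = A * exp(-Ea/(R*T))
k = 1e+08 * exp(-106000 / (8.314 * 306))
k = 1e+08 * exp(-41.665291)
k = 8.04e-11


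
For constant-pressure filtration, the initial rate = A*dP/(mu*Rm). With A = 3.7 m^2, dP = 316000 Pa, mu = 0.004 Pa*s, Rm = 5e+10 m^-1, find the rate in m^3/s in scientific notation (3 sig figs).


rate = A * dP / (mu * Rm)
rate = 3.7 * 316000 / (0.004 * 5e+10)
rate = 1169200.0 / 2.000e+08
rate = 5.85e-03 m^3/s


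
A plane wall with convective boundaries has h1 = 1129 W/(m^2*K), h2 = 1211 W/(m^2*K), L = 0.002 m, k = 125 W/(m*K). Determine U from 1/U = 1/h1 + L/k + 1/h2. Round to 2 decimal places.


1/U = 1/h1 + L/k + 1/h2
1/U = 1/1129 + 0.002/125 + 1/1211
1/U = 0.0008857396 + 1.6e-05 + 0.0008257638
1/U = 0.0017275034
U = 578.87 W/(m^2*K)


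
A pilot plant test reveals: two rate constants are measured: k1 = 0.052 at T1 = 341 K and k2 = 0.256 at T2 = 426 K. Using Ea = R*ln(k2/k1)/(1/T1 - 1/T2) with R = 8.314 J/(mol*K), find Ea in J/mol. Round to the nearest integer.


Ea = R * ln(k2/k1) / (1/T1 - 1/T2)
ln(k2/k1) = ln(0.256/0.052) = 1.5939337
1/T1 - 1/T2 = 1/341 - 1/426 = 0.000585133479
Ea = 8.314 * 1.5939337 / 0.000585133479
Ea = 22648 J/mol


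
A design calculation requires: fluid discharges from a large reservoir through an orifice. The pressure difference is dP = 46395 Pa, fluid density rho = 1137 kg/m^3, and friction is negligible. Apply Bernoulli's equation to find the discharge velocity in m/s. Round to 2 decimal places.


v = sqrt(2*dP/rho)
v = sqrt(2*46395/1137)
v = sqrt(81.609499)
v = 9.03 m/s


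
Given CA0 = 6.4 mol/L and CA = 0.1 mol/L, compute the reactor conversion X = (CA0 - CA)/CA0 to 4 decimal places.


X = (CA0 - CA) / CA0
X = (6.4 - 0.1) / 6.4
X = 6.3 / 6.4
X = 0.9844


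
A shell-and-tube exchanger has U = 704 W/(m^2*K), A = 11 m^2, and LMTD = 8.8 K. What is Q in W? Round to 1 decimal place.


Q = U * A * LMTD
Q = 704 * 11 * 8.8
Q = 68147.2 W


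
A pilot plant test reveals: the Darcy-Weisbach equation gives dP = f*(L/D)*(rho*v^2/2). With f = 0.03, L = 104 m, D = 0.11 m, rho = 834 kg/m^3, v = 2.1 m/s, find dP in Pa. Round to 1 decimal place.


dP = f * (L/D) * (rho*v^2/2)
dP = 0.03 * (104/0.11) * (834*2.1^2/2)
L/D = 945.45454545
rho*v^2/2 = 834*4.41/2 = 1838.97
dP = 0.03 * 945.45454545 * 1838.97
dP = 52159.9 Pa


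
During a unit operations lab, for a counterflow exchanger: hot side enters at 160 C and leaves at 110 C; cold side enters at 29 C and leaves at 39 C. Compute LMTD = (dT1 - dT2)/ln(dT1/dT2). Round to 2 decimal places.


dT1 = Th_in - Tc_out = 160 - 39 = 121
dT2 = Th_out - Tc_in = 110 - 29 = 81
LMTD = (dT1 - dT2) / ln(dT1/dT2)
LMTD = (121 - 81) / ln(121/81)
LMTD = 99.67 K


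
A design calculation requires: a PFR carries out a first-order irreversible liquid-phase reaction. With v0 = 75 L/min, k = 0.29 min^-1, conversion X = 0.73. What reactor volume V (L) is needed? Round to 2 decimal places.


V = (v0/k) * ln(1/(1-X))
V = (75/0.29) * ln(1/(1-0.73))
V = 258.62069 * ln(3.703704)
V = 258.62069 * 1.309333
V = 338.62 L


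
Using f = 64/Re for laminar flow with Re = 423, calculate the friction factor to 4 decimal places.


f = 64 / Re
f = 64 / 423
f = 0.1513


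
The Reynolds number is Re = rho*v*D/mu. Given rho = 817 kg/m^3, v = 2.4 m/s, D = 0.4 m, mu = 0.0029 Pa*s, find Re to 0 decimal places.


Re = rho * v * D / mu
Re = 817 * 2.4 * 0.4 / 0.0029
Re = 784.32 / 0.0029
Re = 270455


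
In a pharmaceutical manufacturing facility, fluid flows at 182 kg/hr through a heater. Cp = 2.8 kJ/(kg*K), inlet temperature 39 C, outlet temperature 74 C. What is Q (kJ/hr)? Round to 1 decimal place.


Q = m_dot * Cp * (T2 - T1)
Q = 182 * 2.8 * (74 - 39)
Q = 182 * 2.8 * 35
Q = 17836.0 kJ/hr


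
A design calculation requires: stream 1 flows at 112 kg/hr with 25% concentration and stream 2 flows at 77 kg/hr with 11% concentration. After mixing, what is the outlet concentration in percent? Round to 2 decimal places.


Mass balance on solute: F1*x1 + F2*x2 = F3*x3
F3 = F1 + F2 = 112 + 77 = 189 kg/hr
x3 = (F1*x1 + F2*x2)/F3
x3 = (112*0.25 + 77*0.11) / 189
x3 = 19.30%


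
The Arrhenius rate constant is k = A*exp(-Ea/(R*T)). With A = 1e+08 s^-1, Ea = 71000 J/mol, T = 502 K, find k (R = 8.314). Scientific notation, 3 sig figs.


k = A * exp(-Ea/(R*T))
k = 1e+08 * exp(-71000 / (8.314 * 502))
k = 1e+08 * exp(-17.011578)
k = 4.09e+00


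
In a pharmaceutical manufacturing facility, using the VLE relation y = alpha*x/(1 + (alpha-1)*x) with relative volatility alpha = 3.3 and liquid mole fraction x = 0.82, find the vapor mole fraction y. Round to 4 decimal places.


y = alpha*x / (1 + (alpha-1)*x)
y = 3.3*0.82 / (1 + (3.3-1)*0.82)
y = 2.706 / (1 + 1.886)
y = 2.706 / 2.886
y = 0.9376


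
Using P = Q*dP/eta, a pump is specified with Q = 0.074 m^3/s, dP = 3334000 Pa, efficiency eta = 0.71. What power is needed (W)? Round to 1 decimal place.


P = Q * dP / eta
P = 0.074 * 3334000 / 0.71
P = 246716.0 / 0.71
P = 347487.3 W


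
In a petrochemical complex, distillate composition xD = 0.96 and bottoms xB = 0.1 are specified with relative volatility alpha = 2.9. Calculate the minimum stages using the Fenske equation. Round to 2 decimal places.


N_min = ln((xD*(1-xB))/(xB*(1-xD))) / ln(alpha)
Numerator inside ln: 0.864 / 0.004 = 216.0
ln(216.0) = 5.375278
ln(alpha) = ln(2.9) = 1.064711
N_min = 5.375278 / 1.064711 = 5.05


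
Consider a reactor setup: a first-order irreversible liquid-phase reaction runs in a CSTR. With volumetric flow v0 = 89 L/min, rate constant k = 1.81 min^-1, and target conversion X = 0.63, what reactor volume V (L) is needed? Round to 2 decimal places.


V = v0 * X / (k * (1 - X))
V = 89 * 0.63 / (1.81 * (1 - 0.63))
V = 56.07 / (1.81 * 0.37)
V = 56.07 / 0.6697
V = 83.72 L


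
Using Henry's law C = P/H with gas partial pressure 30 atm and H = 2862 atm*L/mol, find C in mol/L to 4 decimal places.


C = P / H
C = 30 / 2862
C = 0.0105 mol/L


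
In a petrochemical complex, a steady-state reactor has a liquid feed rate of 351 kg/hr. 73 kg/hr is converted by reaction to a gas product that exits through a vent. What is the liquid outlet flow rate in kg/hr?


Steady-state mass balance on the main outlet: F_out = F_in - F_removed
F_out = 351 - 73
F_out = 278 kg/hr


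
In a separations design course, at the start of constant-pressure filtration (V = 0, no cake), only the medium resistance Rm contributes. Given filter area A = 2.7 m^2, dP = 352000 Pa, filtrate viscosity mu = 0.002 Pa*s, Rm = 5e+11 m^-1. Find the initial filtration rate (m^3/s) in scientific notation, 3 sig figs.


rate = A * dP / (mu * Rm)
rate = 2.7 * 352000 / (0.002 * 5e+11)
rate = 950400.0 / 1.000e+09
rate = 9.50e-04 m^3/s


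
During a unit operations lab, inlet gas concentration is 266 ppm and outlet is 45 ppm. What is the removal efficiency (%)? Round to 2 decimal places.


Efficiency = (G_in - G_out) / G_in * 100%
Efficiency = (266 - 45) / 266 * 100
Efficiency = 221 / 266 * 100
Efficiency = 83.08%


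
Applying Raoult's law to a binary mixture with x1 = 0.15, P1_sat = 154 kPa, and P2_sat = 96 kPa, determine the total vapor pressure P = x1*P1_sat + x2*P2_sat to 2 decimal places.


P = x1*P1_sat + x2*P2_sat
x2 = 1 - x1 = 1 - 0.15 = 0.85
P = 0.15*154 + 0.85*96
P = 23.1 + 81.6
P = 104.70 kPa


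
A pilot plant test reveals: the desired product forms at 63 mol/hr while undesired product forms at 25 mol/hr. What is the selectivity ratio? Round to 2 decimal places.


S = desired product rate / undesired product rate
S = 63 / 25
S = 2.52


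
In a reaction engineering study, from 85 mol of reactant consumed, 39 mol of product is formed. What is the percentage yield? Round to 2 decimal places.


Yield = (moles product / moles consumed) * 100%
Yield = (39 / 85) * 100
Yield = 0.4588 * 100
Yield = 45.88%


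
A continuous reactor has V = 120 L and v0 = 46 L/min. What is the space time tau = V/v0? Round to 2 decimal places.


tau = V / v0
tau = 120 / 46
tau = 2.61 min


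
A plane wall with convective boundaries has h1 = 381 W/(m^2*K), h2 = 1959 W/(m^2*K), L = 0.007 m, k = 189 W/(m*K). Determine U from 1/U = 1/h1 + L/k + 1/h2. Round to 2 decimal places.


1/U = 1/h1 + L/k + 1/h2
1/U = 1/381 + 0.007/189 + 1/1959
1/U = 0.0026246719 + 3.7037e-05 + 0.0005104645
1/U = 0.0031721734
U = 315.24 W/(m^2*K)


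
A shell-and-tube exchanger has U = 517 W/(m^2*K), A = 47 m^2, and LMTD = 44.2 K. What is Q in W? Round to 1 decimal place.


Q = U * A * LMTD
Q = 517 * 47 * 44.2
Q = 1074015.8 W


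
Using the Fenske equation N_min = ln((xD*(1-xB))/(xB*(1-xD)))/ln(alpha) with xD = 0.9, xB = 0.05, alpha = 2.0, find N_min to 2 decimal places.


N_min = ln((xD*(1-xB))/(xB*(1-xD))) / ln(alpha)
Numerator inside ln: 0.855 / 0.005 = 171.0
ln(171.0) = 5.141664
ln(alpha) = ln(2.0) = 0.693147
N_min = 5.141664 / 0.693147 = 7.42


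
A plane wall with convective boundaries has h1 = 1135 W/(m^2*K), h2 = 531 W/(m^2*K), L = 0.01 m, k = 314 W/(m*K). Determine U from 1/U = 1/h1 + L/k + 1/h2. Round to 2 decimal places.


1/U = 1/h1 + L/k + 1/h2
1/U = 1/1135 + 0.01/314 + 1/531
1/U = 0.0008810573 + 3.18471e-05 + 0.0018832392
1/U = 0.0027961436
U = 357.64 W/(m^2*K)


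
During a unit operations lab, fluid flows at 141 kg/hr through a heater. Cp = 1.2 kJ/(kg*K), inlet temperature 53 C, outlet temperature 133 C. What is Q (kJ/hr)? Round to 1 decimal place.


Q = m_dot * Cp * (T2 - T1)
Q = 141 * 1.2 * (133 - 53)
Q = 141 * 1.2 * 80
Q = 13536.0 kJ/hr


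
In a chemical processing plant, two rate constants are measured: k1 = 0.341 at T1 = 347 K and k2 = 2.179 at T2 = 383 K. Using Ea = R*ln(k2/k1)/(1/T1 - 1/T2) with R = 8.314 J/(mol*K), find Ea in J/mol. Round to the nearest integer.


Ea = R * ln(k2/k1) / (1/T1 - 1/T2)
ln(k2/k1) = ln(2.179/0.341) = 1.8547389
1/T1 - 1/T2 = 1/347 - 1/383 = 0.000270878323
Ea = 8.314 * 1.8547389 / 0.000270878323
Ea = 56927 J/mol


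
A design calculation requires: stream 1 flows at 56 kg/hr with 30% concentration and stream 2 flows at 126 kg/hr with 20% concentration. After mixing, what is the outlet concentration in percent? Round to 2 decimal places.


Mass balance on solute: F1*x1 + F2*x2 = F3*x3
F3 = F1 + F2 = 56 + 126 = 182 kg/hr
x3 = (F1*x1 + F2*x2)/F3
x3 = (56*0.3 + 126*0.2) / 182
x3 = 23.08%


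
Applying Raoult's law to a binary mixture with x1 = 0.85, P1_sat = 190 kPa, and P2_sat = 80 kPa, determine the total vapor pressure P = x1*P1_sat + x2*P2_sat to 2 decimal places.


P = x1*P1_sat + x2*P2_sat
x2 = 1 - x1 = 1 - 0.85 = 0.15
P = 0.85*190 + 0.15*80
P = 161.5 + 12.0
P = 173.50 kPa


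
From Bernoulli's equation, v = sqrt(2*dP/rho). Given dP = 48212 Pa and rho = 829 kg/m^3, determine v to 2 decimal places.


v = sqrt(2*dP/rho)
v = sqrt(2*48212/829)
v = sqrt(116.313631)
v = 10.78 m/s


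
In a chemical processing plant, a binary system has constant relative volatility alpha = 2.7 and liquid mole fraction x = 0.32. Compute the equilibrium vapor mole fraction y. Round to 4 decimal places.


y = alpha*x / (1 + (alpha-1)*x)
y = 2.7*0.32 / (1 + (2.7-1)*0.32)
y = 0.864 / (1 + 0.544)
y = 0.864 / 1.544
y = 0.5596


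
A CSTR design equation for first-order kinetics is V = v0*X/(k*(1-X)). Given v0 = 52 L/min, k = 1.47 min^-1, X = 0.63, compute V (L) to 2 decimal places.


V = v0 * X / (k * (1 - X))
V = 52 * 0.63 / (1.47 * (1 - 0.63))
V = 32.76 / (1.47 * 0.37)
V = 32.76 / 0.5439
V = 60.23 L


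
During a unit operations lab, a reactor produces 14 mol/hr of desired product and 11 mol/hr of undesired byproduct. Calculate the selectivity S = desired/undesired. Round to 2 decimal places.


S = desired product rate / undesired product rate
S = 14 / 11
S = 1.27


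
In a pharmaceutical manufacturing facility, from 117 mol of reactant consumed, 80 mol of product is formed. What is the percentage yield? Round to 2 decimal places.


Yield = (moles product / moles consumed) * 100%
Yield = (80 / 117) * 100
Yield = 0.6838 * 100
Yield = 68.38%


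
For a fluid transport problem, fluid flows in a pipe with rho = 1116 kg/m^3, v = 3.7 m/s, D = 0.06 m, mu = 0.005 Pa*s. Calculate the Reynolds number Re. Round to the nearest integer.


Re = rho * v * D / mu
Re = 1116 * 3.7 * 0.06 / 0.005
Re = 247.752 / 0.005
Re = 49550


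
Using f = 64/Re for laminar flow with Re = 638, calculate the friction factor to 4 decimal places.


f = 64 / Re
f = 64 / 638
f = 0.1003


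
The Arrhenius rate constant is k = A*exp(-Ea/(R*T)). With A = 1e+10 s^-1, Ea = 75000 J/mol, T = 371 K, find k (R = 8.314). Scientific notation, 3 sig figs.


k = A * exp(-Ea/(R*T))
k = 1e+10 * exp(-75000 / (8.314 * 371))
k = 1e+10 * exp(-24.315171)
k = 2.75e-01


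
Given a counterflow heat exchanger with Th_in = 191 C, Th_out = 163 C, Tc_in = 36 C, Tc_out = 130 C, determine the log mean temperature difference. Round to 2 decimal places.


dT1 = Th_in - Tc_out = 191 - 130 = 61
dT2 = Th_out - Tc_in = 163 - 36 = 127
LMTD = (dT1 - dT2) / ln(dT1/dT2)
LMTD = (61 - 127) / ln(61/127)
LMTD = 90.00 K


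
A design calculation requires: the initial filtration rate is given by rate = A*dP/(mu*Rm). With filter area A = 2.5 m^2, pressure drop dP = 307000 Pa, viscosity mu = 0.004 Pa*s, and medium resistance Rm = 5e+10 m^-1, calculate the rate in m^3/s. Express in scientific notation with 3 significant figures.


rate = A * dP / (mu * Rm)
rate = 2.5 * 307000 / (0.004 * 5e+10)
rate = 767500.0 / 2.000e+08
rate = 3.84e-03 m^3/s


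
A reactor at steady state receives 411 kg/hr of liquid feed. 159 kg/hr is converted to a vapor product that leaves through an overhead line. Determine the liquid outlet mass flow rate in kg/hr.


Steady-state mass balance on the main outlet: F_out = F_in - F_removed
F_out = 411 - 159
F_out = 252 kg/hr


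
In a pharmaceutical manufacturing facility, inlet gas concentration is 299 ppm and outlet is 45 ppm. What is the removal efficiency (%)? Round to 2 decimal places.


Efficiency = (G_in - G_out) / G_in * 100%
Efficiency = (299 - 45) / 299 * 100
Efficiency = 254 / 299 * 100
Efficiency = 84.95%


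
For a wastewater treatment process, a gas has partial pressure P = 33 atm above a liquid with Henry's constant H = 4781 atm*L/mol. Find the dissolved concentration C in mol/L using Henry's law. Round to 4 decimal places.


C = P / H
C = 33 / 4781
C = 0.0069 mol/L


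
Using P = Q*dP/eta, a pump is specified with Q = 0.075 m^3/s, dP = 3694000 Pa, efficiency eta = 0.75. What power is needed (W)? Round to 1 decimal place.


P = Q * dP / eta
P = 0.075 * 3694000 / 0.75
P = 277050.0 / 0.75
P = 369400.0 W


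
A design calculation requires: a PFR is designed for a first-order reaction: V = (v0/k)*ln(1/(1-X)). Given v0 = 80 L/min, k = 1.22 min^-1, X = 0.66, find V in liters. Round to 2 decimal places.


V = (v0/k) * ln(1/(1-X))
V = (80/1.22) * ln(1/(1-0.66))
V = 65.57377 * ln(2.941176)
V = 65.57377 * 1.07881
V = 70.74 L


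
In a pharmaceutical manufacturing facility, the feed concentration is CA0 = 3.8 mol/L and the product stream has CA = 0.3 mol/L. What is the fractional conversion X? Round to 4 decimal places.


X = (CA0 - CA) / CA0
X = (3.8 - 0.3) / 3.8
X = 3.5 / 3.8
X = 0.9211


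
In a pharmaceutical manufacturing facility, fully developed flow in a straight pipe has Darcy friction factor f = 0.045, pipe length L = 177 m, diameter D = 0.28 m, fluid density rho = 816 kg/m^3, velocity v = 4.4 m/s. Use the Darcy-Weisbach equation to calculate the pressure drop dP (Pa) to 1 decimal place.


dP = f * (L/D) * (rho*v^2/2)
dP = 0.045 * (177/0.28) * (816*4.4^2/2)
L/D = 632.14285714
rho*v^2/2 = 816*19.36/2 = 7898.88
dP = 0.045 * 632.14285714 * 7898.88
dP = 224694.9 Pa


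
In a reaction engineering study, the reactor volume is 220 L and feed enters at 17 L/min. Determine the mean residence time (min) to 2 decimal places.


tau = V / v0
tau = 220 / 17
tau = 12.94 min


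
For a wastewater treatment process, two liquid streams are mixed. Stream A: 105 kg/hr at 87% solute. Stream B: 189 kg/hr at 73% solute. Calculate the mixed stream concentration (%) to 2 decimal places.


Mass balance on solute: F1*x1 + F2*x2 = F3*x3
F3 = F1 + F2 = 105 + 189 = 294 kg/hr
x3 = (F1*x1 + F2*x2)/F3
x3 = (105*0.87 + 189*0.73) / 294
x3 = 78.00%


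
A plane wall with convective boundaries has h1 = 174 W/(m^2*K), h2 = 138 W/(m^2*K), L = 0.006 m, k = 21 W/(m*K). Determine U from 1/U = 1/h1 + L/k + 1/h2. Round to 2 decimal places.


1/U = 1/h1 + L/k + 1/h2
1/U = 1/174 + 0.006/21 + 1/138
1/U = 0.0057471264 + 0.0002857143 + 0.0072463768
1/U = 0.0132792175
U = 75.31 W/(m^2*K)


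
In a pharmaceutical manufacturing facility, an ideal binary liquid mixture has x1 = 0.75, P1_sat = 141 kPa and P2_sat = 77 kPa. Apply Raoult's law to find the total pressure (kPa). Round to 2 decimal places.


P = x1*P1_sat + x2*P2_sat
x2 = 1 - x1 = 1 - 0.75 = 0.25
P = 0.75*141 + 0.25*77
P = 105.75 + 19.25
P = 125.00 kPa


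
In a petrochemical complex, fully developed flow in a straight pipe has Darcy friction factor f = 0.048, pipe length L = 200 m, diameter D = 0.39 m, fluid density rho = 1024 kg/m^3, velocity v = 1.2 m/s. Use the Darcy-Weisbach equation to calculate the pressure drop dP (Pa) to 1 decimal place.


dP = f * (L/D) * (rho*v^2/2)
dP = 0.048 * (200/0.39) * (1024*1.2^2/2)
L/D = 512.82051282
rho*v^2/2 = 1024*1.44/2 = 737.28
dP = 0.048 * 512.82051282 * 737.28
dP = 18148.4 Pa


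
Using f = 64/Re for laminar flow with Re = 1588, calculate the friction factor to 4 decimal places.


f = 64 / Re
f = 64 / 1588
f = 0.0403


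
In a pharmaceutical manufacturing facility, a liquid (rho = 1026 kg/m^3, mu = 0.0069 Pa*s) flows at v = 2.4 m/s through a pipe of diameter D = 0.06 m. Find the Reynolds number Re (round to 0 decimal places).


Re = rho * v * D / mu
Re = 1026 * 2.4 * 0.06 / 0.0069
Re = 147.744 / 0.0069
Re = 21412


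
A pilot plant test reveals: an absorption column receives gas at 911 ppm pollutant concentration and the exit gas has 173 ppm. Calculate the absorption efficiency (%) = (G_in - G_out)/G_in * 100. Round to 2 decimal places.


Efficiency = (G_in - G_out) / G_in * 100%
Efficiency = (911 - 173) / 911 * 100
Efficiency = 738 / 911 * 100
Efficiency = 81.01%


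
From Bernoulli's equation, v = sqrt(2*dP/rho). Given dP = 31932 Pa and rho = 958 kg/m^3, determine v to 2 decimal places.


v = sqrt(2*dP/rho)
v = sqrt(2*31932/958)
v = sqrt(66.663883)
v = 8.16 m/s


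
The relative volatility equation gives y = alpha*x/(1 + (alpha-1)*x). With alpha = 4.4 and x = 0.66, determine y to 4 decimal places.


y = alpha*x / (1 + (alpha-1)*x)
y = 4.4*0.66 / (1 + (4.4-1)*0.66)
y = 2.904 / (1 + 2.244)
y = 2.904 / 3.244
y = 0.8952


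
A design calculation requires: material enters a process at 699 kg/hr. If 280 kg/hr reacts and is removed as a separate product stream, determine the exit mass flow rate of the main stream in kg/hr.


Steady-state mass balance on the main outlet: F_out = F_in - F_removed
F_out = 699 - 280
F_out = 419 kg/hr


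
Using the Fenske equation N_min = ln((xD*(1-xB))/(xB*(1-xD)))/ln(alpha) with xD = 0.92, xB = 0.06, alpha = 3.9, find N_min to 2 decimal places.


N_min = ln((xD*(1-xB))/(xB*(1-xD))) / ln(alpha)
Numerator inside ln: 0.8648 / 0.0048 = 180.166667
ln(180.166667) = 5.193882
ln(alpha) = ln(3.9) = 1.360977
N_min = 5.193882 / 1.360977 = 3.82


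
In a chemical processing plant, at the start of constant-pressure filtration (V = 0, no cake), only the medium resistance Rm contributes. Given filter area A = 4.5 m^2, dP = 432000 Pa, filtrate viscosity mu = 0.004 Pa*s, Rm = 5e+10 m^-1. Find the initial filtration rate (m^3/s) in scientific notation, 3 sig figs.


rate = A * dP / (mu * Rm)
rate = 4.5 * 432000 / (0.004 * 5e+10)
rate = 1944000.0 / 2.000e+08
rate = 9.72e-03 m^3/s


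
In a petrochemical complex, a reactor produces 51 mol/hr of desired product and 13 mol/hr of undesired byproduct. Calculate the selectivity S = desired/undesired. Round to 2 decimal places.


S = desired product rate / undesired product rate
S = 51 / 13
S = 3.92


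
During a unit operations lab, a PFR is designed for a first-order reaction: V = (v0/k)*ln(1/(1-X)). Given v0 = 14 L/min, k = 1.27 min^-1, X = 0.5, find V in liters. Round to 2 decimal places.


V = (v0/k) * ln(1/(1-X))
V = (14/1.27) * ln(1/(1-0.5))
V = 11.023622 * ln(2.0)
V = 11.023622 * 0.693147
V = 7.64 L


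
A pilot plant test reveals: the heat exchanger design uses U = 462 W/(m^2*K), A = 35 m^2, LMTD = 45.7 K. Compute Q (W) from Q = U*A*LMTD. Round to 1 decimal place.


Q = U * A * LMTD
Q = 462 * 35 * 45.7
Q = 738969.0 W


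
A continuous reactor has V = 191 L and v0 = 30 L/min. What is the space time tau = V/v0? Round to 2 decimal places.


tau = V / v0
tau = 191 / 30
tau = 6.37 min


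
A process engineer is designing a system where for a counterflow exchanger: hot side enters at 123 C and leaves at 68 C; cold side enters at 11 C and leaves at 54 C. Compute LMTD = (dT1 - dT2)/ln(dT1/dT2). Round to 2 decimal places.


dT1 = Th_in - Tc_out = 123 - 54 = 69
dT2 = Th_out - Tc_in = 68 - 11 = 57
LMTD = (dT1 - dT2) / ln(dT1/dT2)
LMTD = (69 - 57) / ln(69/57)
LMTD = 62.81 K


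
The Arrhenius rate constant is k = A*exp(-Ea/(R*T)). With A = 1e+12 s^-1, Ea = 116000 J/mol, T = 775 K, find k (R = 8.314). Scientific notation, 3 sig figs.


k = A * exp(-Ea/(R*T))
k = 1e+12 * exp(-116000 / (8.314 * 775))
k = 1e+12 * exp(-18.003057)
k = 1.52e+04


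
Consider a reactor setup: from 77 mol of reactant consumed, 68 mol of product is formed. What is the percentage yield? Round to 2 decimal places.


Yield = (moles product / moles consumed) * 100%
Yield = (68 / 77) * 100
Yield = 0.8831 * 100
Yield = 88.31%


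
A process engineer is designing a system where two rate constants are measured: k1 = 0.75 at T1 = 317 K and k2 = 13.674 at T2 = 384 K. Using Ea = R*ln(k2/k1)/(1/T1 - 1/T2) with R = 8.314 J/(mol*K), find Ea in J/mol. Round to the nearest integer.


Ea = R * ln(k2/k1) / (1/T1 - 1/T2)
ln(k2/k1) = ln(13.674/0.75) = 2.9031783
1/T1 - 1/T2 = 1/317 - 1/384 = 0.000550407466
Ea = 8.314 * 2.9031783 / 0.000550407466
Ea = 43853 J/mol


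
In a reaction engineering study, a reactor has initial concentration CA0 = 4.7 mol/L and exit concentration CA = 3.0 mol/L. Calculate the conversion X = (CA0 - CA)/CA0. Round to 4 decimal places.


X = (CA0 - CA) / CA0
X = (4.7 - 3.0) / 4.7
X = 1.7 / 4.7
X = 0.3617


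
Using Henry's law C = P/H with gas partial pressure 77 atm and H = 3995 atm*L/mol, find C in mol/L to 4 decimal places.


C = P / H
C = 77 / 3995
C = 0.0193 mol/L


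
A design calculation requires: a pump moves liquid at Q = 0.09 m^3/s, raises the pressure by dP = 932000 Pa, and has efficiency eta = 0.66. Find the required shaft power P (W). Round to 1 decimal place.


P = Q * dP / eta
P = 0.09 * 932000 / 0.66
P = 83880.0 / 0.66
P = 127090.9 W


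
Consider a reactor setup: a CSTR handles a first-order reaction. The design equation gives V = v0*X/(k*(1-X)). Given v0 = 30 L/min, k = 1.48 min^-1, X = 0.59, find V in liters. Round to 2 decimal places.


V = v0 * X / (k * (1 - X))
V = 30 * 0.59 / (1.48 * (1 - 0.59))
V = 17.7 / (1.48 * 0.41)
V = 17.7 / 0.6068
V = 29.17 L


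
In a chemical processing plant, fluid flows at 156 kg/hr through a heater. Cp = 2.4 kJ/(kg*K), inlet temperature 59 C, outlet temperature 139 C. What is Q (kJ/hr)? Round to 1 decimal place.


Q = m_dot * Cp * (T2 - T1)
Q = 156 * 2.4 * (139 - 59)
Q = 156 * 2.4 * 80
Q = 29952.0 kJ/hr


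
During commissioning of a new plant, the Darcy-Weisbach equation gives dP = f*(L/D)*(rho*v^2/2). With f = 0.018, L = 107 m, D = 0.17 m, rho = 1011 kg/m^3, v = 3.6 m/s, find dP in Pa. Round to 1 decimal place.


dP = f * (L/D) * (rho*v^2/2)
dP = 0.018 * (107/0.17) * (1011*3.6^2/2)
L/D = 629.41176471
rho*v^2/2 = 1011*12.96/2 = 6551.28
dP = 0.018 * 629.41176471 * 6551.28
dP = 74222.1 Pa


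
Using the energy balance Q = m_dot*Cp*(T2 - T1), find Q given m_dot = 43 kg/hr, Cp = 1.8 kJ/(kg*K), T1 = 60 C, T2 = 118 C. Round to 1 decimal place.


Q = m_dot * Cp * (T2 - T1)
Q = 43 * 1.8 * (118 - 60)
Q = 43 * 1.8 * 58
Q = 4489.2 kJ/hr


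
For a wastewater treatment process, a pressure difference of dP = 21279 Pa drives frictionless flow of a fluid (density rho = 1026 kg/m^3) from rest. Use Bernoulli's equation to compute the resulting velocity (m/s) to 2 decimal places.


v = sqrt(2*dP/rho)
v = sqrt(2*21279/1026)
v = sqrt(41.479532)
v = 6.44 m/s


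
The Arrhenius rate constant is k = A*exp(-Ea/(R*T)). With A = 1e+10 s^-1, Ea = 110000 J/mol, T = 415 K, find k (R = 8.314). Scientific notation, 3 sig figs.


k = A * exp(-Ea/(R*T))
k = 1e+10 * exp(-110000 / (8.314 * 415))
k = 1e+10 * exp(-31.881193)
k = 1.43e-04


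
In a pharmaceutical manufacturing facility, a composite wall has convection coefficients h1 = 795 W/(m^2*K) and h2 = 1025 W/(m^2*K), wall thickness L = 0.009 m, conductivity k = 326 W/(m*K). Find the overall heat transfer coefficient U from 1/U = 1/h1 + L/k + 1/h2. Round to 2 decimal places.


1/U = 1/h1 + L/k + 1/h2
1/U = 1/795 + 0.009/326 + 1/1025
1/U = 0.0012578616 + 2.76074e-05 + 0.0009756098
1/U = 0.0022610788
U = 442.27 W/(m^2*K)


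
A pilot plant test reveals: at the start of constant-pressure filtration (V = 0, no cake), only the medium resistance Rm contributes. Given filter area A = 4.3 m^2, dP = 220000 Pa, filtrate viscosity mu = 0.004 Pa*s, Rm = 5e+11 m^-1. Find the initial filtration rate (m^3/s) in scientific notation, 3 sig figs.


rate = A * dP / (mu * Rm)
rate = 4.3 * 220000 / (0.004 * 5e+11)
rate = 946000.0 / 2.000e+09
rate = 4.73e-04 m^3/s


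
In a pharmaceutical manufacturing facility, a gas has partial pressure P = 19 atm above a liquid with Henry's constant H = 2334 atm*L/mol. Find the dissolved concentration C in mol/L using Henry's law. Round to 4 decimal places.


C = P / H
C = 19 / 2334
C = 0.0081 mol/L


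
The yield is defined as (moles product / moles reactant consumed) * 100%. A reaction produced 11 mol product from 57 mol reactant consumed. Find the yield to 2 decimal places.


Yield = (moles product / moles consumed) * 100%
Yield = (11 / 57) * 100
Yield = 0.193 * 100
Yield = 19.30%


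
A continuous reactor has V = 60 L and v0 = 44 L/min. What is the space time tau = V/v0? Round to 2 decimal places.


tau = V / v0
tau = 60 / 44
tau = 1.36 min


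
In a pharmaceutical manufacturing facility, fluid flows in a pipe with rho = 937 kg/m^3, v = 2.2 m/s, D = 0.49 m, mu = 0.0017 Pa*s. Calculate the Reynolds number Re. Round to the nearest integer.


Re = rho * v * D / mu
Re = 937 * 2.2 * 0.49 / 0.0017
Re = 1010.086 / 0.0017
Re = 594168


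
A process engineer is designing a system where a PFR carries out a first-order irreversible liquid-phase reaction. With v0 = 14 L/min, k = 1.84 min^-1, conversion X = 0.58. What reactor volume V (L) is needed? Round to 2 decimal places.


V = (v0/k) * ln(1/(1-X))
V = (14/1.84) * ln(1/(1-0.58))
V = 7.608696 * ln(2.380952)
V = 7.608696 * 0.8675
V = 6.60 L


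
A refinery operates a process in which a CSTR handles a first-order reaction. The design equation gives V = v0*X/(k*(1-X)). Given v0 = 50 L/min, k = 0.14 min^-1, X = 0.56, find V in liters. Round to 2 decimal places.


V = v0 * X / (k * (1 - X))
V = 50 * 0.56 / (0.14 * (1 - 0.56))
V = 28.0 / (0.14 * 0.44)
V = 28.0 / 0.0616
V = 454.55 L
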